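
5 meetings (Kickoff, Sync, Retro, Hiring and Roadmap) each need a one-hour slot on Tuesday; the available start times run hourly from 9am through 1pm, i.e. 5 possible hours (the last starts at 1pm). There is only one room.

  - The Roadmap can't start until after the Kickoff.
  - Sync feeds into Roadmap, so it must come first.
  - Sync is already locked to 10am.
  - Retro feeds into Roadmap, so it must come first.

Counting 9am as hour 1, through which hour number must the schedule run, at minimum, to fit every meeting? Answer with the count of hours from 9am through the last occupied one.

The precedence chain requires at least 2 distinct hours.
With at most 1 per hour and 5 meetings, at least 5 hours are needed.
Propagating the time windows through the other constraints, Roadmap can't land before 11am — that is hour 3 counting from 9am — so the schedule must run through at least 3 hours.
5 works (last occupied hour: 1pm): for example Kickoff -> 9am; Sync -> 10am; Hiring -> 1pm; Roadmap -> 12pm; Retro -> 11am.

5 hours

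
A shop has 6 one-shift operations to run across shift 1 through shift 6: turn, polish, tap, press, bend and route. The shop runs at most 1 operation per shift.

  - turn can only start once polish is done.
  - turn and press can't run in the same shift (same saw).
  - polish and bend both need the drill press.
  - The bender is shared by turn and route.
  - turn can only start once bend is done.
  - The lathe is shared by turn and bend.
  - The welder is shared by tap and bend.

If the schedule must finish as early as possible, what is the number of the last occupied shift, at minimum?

6

The precedence chain requires at least 2 distinct shifts.
With at most 1 per shift and 6 operations, at least 6 shifts are needed.
6 works (last occupied shift: shift 6): for example press=shift 5, turn=shift 3, tap=shift 4, bend=shift 2, polish=shift 1, route=shift 6.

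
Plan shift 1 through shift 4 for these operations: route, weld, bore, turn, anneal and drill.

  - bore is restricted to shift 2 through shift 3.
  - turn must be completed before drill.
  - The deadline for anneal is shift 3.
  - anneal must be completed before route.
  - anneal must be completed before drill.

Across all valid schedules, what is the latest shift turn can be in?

shift 3

Downstream work caps turn at shift 3.
turn at shift 3 is achievable: drill in shift 4, anneal in shift 1, bore in shift 2, turn in shift 3, weld in shift 1, route in shift 2.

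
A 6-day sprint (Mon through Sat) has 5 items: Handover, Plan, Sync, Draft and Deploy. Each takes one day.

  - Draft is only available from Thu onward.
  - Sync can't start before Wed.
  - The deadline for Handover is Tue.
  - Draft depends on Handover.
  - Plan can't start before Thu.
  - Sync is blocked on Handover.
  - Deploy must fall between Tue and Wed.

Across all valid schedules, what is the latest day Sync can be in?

Sat

Sync is available from Wed.
Sync at Sat is achievable: Handover=Mon; Deploy=Tue; Sync=Sat; Plan=Thu; Draft=Thu.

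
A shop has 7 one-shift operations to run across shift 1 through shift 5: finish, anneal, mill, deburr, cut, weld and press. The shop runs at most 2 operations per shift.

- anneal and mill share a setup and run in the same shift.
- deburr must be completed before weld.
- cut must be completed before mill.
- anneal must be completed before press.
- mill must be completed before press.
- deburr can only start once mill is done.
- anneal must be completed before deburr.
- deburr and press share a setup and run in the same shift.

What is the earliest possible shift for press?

shift 3

Precedence pushes press to at least shift 3; press must be in the same shift as deburr, which can't be after shift 4, so press is at most shift 4.
press at shift 3 is achievable: cut -> shift 1; press -> shift 3; anneal -> shift 2; weld -> shift 4; mill -> shift 2; finish -> shift 1; deburr -> shift 3.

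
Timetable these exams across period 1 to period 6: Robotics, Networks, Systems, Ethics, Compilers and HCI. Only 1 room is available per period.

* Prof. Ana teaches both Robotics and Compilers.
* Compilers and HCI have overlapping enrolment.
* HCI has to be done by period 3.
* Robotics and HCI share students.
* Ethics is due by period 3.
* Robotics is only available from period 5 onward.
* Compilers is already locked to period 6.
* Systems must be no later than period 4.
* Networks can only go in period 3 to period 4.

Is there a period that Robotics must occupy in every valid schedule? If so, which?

Robotics's window is period 5–period 6.
Compilers is fixed at period 6, and Robotics can't share a period with Compilers.
So Robotics must be period 5.

period 5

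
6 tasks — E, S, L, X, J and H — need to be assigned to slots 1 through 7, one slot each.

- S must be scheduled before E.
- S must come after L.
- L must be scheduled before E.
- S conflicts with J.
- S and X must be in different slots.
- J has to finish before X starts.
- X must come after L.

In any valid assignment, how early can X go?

2

Precedence pushes X to at least 2.
X at 2 is achievable: E -> 4; J -> 1; H -> 1; X -> 2; S -> 3; L -> 1.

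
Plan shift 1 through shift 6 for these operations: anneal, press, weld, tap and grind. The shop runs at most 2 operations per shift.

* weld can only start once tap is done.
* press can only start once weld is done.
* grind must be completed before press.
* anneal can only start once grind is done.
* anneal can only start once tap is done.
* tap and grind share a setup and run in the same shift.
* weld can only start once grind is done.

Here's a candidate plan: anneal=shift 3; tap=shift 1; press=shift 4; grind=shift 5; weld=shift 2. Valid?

The shop runs at most 2 operations per shift — holds.
weld can only start once grind is done — violated.
grind must be completed before press — violated.
press can only start once weld is done — holds.
weld can only start once tap is done — holds.
anneal can only start once grind is done — violated.
anneal can only start once tap is done — holds.
tap and grind share a setup and run in the same shift — violated.

Invalid. tap and grind share a setup and run in the same shift.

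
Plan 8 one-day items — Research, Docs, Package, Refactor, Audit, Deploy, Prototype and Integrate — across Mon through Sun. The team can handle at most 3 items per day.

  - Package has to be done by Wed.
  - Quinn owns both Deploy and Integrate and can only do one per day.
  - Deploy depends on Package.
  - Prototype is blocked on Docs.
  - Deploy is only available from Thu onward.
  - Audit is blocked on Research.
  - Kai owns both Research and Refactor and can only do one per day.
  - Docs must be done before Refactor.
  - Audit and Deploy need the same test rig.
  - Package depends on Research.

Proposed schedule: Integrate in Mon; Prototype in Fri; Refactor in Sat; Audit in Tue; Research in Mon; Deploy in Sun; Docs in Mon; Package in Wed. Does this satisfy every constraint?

Yes, all constraints hold

Quinn owns both Deploy and Integrate and can only do one per day — holds.
Kai owns both Research and Refactor and can only do one per day — holds.
The team can handle at most 3 items per day — holds.
Audit and Deploy need the same test rig — holds.
Audit is blocked on Research — holds.
Prototype is blocked on Docs — holds.
Docs must be done before Refactor — holds.
Deploy is only available from Thu onward — holds.
Package has to be done by Wed — holds.
Deploy depends on Package — holds.
Package depends on Research — holds.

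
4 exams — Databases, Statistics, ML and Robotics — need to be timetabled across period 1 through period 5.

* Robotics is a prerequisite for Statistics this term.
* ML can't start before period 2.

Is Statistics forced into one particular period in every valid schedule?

Statistics can be period 2 (e.g. Statistics -> period 2; Databases -> period 1; ML -> period 2; Robotics -> period 1) or period 3 (e.g. Databases -> period 1; ML -> period 2; Statistics -> period 3; Robotics -> period 1).

No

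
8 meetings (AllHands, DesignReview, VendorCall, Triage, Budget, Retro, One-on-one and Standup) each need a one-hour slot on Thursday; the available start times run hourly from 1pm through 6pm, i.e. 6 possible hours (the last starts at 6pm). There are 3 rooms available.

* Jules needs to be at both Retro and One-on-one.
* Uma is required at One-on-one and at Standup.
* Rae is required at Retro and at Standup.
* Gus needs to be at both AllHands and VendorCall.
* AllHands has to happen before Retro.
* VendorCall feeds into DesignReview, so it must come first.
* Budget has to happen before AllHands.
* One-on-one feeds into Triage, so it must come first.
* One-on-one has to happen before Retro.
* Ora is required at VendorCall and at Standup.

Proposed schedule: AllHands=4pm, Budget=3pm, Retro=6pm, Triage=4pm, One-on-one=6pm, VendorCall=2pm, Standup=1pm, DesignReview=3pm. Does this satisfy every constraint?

Invalid. Jules needs to be at both Retro and One-on-one.

VendorCall feeds into DesignReview, so it must come first — holds.
Gus needs to be at both AllHands and VendorCall — holds.
Rae is required at Retro and at Standup — holds.
One-on-one feeds into Triage, so it must come first — violated.
Jules needs to be at both Retro and One-on-one — violated.
AllHands has to happen before Retro — holds.
Ora is required at VendorCall and at Standup — holds.
Budget has to happen before AllHands — holds.
There are 3 rooms available — holds.
Uma is required at One-on-one and at Standup — holds.
One-on-one has to happen before Retro — violated.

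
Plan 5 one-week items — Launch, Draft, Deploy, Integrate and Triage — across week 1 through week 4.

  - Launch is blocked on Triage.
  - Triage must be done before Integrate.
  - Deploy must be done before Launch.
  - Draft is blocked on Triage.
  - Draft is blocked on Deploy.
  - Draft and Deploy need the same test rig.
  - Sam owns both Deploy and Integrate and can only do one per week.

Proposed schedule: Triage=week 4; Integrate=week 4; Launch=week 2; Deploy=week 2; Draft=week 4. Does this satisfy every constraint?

No — it violates: Launch is blocked on Triage

Draft is blocked on Deploy — holds.
Draft is blocked on Triage — violated.
Deploy must be done before Launch — violated.
Triage must be done before Integrate — violated.
Sam owns both Deploy and Integrate and can only do one per week — holds.
Launch is blocked on Triage — violated.
Draft and Deploy need the same test rig — holds.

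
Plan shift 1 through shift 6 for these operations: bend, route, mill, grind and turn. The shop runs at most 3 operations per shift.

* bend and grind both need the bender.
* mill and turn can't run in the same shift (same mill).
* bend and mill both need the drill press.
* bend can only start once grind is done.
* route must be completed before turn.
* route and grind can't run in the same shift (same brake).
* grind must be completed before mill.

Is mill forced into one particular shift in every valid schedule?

mill can be shift 2 (e.g. bend=shift 3; grind=shift 1; mill=shift 2; route=shift 2; turn=shift 3) or shift 3 (e.g. bend in shift 2; grind in shift 1; route in shift 2; turn in shift 4; mill in shift 3).

No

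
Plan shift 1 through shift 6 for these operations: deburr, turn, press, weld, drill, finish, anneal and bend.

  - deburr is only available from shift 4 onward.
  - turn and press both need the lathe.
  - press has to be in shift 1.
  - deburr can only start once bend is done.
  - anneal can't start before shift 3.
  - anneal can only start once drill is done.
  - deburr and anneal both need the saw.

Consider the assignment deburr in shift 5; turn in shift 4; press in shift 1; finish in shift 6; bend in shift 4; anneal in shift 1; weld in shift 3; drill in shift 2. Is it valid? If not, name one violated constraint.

No. anneal can't start before shift 3 is not satisfied.

deburr can only start once bend is done — holds.
anneal can't start before shift 3 — violated.
deburr is only available from shift 4 onward — holds.
deburr and anneal both need the saw — holds.
turn and press both need the lathe — holds.
anneal can only start once drill is done — violated.
press has to be in shift 1 — holds.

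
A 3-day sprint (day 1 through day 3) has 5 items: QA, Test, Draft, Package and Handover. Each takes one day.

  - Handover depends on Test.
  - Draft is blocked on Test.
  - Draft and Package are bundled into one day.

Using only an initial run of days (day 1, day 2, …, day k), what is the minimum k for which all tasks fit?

The precedence chain requires at least 2 distinct days.
2 works (last occupied day: day 2): for example Draft in day 2, Handover in day 2, QA in day 1, Package in day 2, Test in day 1.

2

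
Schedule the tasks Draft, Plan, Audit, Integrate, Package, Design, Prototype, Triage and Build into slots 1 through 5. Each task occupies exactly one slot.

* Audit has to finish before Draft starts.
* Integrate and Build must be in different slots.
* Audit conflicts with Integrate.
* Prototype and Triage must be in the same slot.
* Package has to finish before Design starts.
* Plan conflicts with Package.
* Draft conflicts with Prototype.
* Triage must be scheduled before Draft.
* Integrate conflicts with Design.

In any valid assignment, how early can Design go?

Precedence pushes Design to at least 2.
Design at 2 is achievable: Integrate=3; Draft=2; Package=1; Plan=2; Build=1; Audit=1; Triage=1; Prototype=1; Design=2.

2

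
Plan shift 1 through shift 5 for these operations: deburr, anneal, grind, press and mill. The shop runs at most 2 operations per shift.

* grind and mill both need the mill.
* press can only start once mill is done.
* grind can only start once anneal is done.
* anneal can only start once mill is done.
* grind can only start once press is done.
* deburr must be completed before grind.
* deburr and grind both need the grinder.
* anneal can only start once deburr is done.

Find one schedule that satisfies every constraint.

grind in shift 3; deburr in shift 1; mill in shift 1; press in shift 2; anneal in shift 2

Checking: anneal(shift 2) before grind(shift 3); deburr(shift 1) before anneal(shift 2); press(shift 2) before grind(shift 3); mill(shift 1) before anneal(shift 2); deburr(shift 1) before grind(shift 3); mill(shift 1) before press(shift 2); grind(shift 3) != mill(shift 1); deburr(shift 1) != grind(shift 3); max 2 per shift (cap 2).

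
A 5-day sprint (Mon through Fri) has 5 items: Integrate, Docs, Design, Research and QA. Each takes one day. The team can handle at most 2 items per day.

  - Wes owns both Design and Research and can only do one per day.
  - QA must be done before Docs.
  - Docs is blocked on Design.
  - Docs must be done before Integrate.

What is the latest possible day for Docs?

Thu

Precedence pushes Docs to at least Tue; downstream work caps Docs at Thu.
Docs at Thu is achievable: Design in Mon; QA in Mon; Docs in Thu; Integrate in Fri; Research in Tue.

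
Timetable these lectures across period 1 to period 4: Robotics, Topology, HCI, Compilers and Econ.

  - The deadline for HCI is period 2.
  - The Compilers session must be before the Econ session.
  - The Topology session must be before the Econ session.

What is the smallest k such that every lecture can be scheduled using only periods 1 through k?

The precedence chain requires at least 2 distinct periods.
2 works (last occupied period: period 2): for example Topology=period 1; Robotics=period 1; Econ=period 2; HCI=period 1; Compilers=period 1.

2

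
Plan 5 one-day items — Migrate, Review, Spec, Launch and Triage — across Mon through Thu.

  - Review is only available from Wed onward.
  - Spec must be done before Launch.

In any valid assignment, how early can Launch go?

Tue

Precedence pushes Launch to at least Tue.
Launch at Tue is achievable: Spec in Mon, Triage in Mon, Migrate in Mon, Review in Wed, Launch in Tue.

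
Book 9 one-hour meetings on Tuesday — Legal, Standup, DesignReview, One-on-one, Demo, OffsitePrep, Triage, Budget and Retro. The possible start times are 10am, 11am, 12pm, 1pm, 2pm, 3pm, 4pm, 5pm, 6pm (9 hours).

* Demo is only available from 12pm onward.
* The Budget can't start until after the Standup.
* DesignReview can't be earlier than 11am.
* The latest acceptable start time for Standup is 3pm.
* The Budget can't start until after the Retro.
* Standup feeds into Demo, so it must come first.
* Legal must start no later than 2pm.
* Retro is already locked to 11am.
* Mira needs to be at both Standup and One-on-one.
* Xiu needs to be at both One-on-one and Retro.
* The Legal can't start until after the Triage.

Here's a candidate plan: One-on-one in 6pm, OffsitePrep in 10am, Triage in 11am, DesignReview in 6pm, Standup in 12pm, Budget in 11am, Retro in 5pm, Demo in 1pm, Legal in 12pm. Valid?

No — it violates: The Budget can't start until after the Retro

Demo is only available from 12pm onward — holds.
Retro is already locked to 11am — violated.
DesignReview can't be earlier than 11am — holds.
Legal must start no later than 2pm — holds.
The Budget can't start until after the Standup — violated.
Mira needs to be at both Standup and One-on-one — holds.
Xiu needs to be at both One-on-one and Retro — holds.
The Legal can't start until after the Triage — holds.
The latest acceptable start time for Standup is 3pm — holds.
The Budget can't start until after the Retro — violated.
Standup feeds into Demo, so it must come first — holds.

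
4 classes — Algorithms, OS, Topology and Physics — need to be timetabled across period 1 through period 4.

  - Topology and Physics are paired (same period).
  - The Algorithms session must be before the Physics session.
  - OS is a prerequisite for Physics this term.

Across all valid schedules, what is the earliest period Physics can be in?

period 2

Precedence pushes Physics to at least period 2.
Physics at period 2 is achievable: OS in period 1; Topology in period 2; Physics in period 2; Algorithms in period 1.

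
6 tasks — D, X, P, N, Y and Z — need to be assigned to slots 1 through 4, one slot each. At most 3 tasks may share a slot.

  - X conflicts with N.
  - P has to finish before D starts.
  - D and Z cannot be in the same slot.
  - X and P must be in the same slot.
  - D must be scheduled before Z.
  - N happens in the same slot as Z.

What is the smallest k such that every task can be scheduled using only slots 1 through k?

3 slots

The precedence chain requires at least 3 distinct slots.
With at most 3 per slot and 6 tasks, at least 2 slots are needed.
3 works (last occupied slot: 3): for example Z in 3; X in 1; N in 3; P in 1; Y in 1; D in 2.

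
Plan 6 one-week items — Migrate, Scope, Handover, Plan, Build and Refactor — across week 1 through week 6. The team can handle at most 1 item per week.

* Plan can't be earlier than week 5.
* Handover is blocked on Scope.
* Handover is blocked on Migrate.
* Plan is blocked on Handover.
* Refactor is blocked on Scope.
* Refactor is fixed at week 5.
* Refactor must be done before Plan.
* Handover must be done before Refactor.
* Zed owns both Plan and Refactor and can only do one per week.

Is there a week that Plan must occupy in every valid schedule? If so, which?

week 6

Plan's window is week 5–week 6.
Refactor is fixed at week 5, and Plan can't share a week with Refactor.
So Plan must be week 6.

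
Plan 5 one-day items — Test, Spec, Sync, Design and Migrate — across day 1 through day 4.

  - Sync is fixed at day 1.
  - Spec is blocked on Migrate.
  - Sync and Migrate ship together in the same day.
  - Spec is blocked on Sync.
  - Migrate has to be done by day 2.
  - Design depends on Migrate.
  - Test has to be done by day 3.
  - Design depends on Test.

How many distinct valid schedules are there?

Splitting on Test: it can be day 1 (9), day 2 (6), day 3 (3). Listing each branch's schedules as (Spec, Sync, Design, Migrate) by day number:
Test=day 1: (2,1,2,1) (2,1,3,1) (2,1,4,1) (3,1,2,1) (3,1,3,1) (3,1,4,1) (4,1,2,1) (4,1,3,1) (4,1,4,1) — 9.
Test=day 2: (2,1,3,1) (2,1,4,1) (3,1,3,1) (3,1,4,1) (4,1,3,1) (4,1,4,1) — 6.
Test=day 3: (2,1,4,1) (3,1,4,1) (4,1,4,1) — 3.
Summing: 9 + 6 + 3 = 18.

18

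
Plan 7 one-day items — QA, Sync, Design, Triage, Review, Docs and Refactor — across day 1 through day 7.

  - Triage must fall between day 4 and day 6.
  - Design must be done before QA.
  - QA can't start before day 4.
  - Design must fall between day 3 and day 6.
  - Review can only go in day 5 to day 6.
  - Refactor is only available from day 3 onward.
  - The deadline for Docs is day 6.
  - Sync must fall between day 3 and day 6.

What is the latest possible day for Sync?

day 6

Sync is available from day 3; Sync's own window allows nothing later than day 6.
Sync at day 6 is achievable: Refactor -> day 3; Review -> day 5; Design -> day 3; QA -> day 4; Triage -> day 4; Docs -> day 1; Sync -> day 6.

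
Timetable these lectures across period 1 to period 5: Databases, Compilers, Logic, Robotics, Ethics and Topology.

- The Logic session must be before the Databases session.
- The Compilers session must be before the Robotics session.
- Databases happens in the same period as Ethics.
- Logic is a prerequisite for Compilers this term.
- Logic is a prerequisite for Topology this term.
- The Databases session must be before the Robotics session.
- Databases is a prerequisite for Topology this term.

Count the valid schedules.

40

Splitting on Databases: it can be period 2 (18), period 3 (16), period 4 (6). Listing each branch's schedules as (Compilers, Logic, Robotics, Ethics, Topology) by period number:
Databases=period 2: (2,1,3,2,3) (2,1,3,2,4) (2,1,3,2,5) (2,1,4,2,3) (2,1,4,2,4) (2,1,4,2,5) (2,1,5,2,3) (2,1,5,2,4) (2,1,5,2,5) (3,1,4,2,3) (3,1,4,2,4) (3,1,4,2,5) (3,1,5,2,3) (3,1,5,2,4) (3,1,5,2,5) (4,1,5,2,3) (4,1,5,2,4) (4,1,5,2,5) — 18.
Databases=period 3: (2,1,4,3,4) (2,1,4,3,5) (2,1,5,3,4) (2,1,5,3,5) (3,1,4,3,4) (3,1,4,3,5) (3,1,5,3,4) (3,1,5,3,5) (3,2,4,3,4) (3,2,4,3,5) (3,2,5,3,4) (3,2,5,3,5) (4,1,5,3,4) (4,1,5,3,5) (4,2,5,3,4) (4,2,5,3,5) — 16.
Databases=period 4: (2,1,5,4,5) (3,1,5,4,5) (3,2,5,4,5) (4,1,5,4,5) (4,2,5,4,5) (4,3,5,4,5) — 6.
Summing: 18 + 16 + 6 = 40.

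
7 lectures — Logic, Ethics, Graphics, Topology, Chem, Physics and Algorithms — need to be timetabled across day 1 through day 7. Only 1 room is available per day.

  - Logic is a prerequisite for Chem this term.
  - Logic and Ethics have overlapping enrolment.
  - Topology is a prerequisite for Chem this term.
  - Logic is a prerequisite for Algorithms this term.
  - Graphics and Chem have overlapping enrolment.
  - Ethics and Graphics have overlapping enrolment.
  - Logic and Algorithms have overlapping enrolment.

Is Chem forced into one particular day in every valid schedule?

No

Chem can be day 3 (e.g. Logic -> day 1; Ethics -> day 5; Topology -> day 2; Chem -> day 3; Graphics -> day 6; Algorithms -> day 4; Physics -> day 7) or day 4 (e.g. Chem=day 4, Topology=day 2, Algorithms=day 3, Logic=day 1, Physics=day 7, Ethics=day 5, Graphics=day 6).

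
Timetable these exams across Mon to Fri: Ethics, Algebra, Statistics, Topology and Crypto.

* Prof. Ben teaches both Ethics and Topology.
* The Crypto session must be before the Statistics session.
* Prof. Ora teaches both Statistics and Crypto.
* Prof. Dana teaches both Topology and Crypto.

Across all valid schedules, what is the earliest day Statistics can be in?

Tue

Precedence pushes Statistics to at least Tue.
Statistics at Tue is achievable: Topology in Tue; Crypto in Mon; Statistics in Tue; Algebra in Mon; Ethics in Mon.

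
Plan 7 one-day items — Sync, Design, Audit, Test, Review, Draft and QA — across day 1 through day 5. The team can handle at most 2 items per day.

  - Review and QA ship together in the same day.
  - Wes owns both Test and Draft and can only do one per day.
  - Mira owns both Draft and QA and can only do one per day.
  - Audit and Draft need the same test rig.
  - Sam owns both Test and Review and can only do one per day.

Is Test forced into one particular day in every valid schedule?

No

Test can be day 1 (e.g. Design in day 2, Review in day 3, Test in day 1, Audit in day 2, Draft in day 4, Sync in day 1, QA in day 3) or day 2 (e.g. Test -> day 2; Audit -> day 2; Sync -> day 1; Draft -> day 4; Design -> day 1; Review -> day 3; QA -> day 3).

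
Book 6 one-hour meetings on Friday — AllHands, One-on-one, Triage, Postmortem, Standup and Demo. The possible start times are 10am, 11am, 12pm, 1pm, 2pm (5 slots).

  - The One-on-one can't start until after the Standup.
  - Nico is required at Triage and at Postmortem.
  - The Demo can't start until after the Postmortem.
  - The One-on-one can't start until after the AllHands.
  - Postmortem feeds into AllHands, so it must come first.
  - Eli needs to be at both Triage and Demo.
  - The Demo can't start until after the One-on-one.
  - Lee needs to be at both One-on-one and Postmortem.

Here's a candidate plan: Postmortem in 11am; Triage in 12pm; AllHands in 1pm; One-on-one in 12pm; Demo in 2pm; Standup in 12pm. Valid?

Invalid. The One-on-one can't start until after the AllHands.

Postmortem feeds into AllHands, so it must come first — holds.
The Demo can't start until after the One-on-one — holds.
The One-on-one can't start until after the AllHands — violated.
Eli needs to be at both Triage and Demo — holds.
Nico is required at Triage and at Postmortem — holds.
The One-on-one can't start until after the Standup — violated.
The Demo can't start until after the Postmortem — holds.
Lee needs to be at both One-on-one and Postmortem — holds.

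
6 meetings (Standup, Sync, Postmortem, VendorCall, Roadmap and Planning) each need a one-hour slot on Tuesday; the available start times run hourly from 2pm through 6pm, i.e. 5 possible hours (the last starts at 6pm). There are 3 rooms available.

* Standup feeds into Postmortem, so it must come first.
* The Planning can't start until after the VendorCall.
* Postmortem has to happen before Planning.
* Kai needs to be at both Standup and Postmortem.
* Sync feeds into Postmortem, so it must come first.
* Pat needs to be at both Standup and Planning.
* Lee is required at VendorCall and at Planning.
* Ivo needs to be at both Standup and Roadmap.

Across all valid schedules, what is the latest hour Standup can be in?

Downstream work caps Standup at 4pm.
Standup at 4pm is achievable: Sync=2pm, VendorCall=2pm, Roadmap=2pm, Postmortem=5pm, Standup=4pm, Planning=6pm.

4pm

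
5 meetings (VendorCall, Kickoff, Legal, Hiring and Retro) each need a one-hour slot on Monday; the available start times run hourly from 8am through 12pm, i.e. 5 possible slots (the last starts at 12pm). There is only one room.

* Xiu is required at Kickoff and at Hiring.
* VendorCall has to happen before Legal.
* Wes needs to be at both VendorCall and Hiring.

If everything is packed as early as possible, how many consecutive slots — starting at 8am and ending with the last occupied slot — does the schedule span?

The precedence chain requires at least 2 distinct slots.
With at most 1 per slot and 5 meetings, at least 5 slots are needed.
5 works (last occupied slot: 12pm): for example VendorCall in 8am, Hiring in 11am, Legal in 9am, Kickoff in 10am, Retro in 12pm.

5 slots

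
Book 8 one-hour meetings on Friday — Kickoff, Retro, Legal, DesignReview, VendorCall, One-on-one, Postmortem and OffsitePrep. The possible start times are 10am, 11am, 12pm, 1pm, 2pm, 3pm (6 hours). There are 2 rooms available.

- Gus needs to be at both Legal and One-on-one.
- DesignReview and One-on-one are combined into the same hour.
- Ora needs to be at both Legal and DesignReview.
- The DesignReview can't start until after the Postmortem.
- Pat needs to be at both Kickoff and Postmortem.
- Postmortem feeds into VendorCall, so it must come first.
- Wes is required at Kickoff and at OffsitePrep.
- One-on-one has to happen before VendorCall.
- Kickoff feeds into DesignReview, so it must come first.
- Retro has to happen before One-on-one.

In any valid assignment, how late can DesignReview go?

2pm

Precedence pushes DesignReview to at least 11am; DesignReview must be in the same hour as One-on-one, which can't be after 2pm, so DesignReview is at most 2pm.
DesignReview at 2pm is achievable: DesignReview -> 2pm; Postmortem -> 10am; Retro -> 10am; OffsitePrep -> 12pm; One-on-one -> 2pm; Kickoff -> 11am; Legal -> 11am; VendorCall -> 3pm.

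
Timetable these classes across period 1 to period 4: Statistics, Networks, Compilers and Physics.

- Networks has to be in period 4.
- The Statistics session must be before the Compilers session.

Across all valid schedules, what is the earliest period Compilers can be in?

period 2

Precedence pushes Compilers to at least period 2.
Compilers at period 2 is achievable: Statistics -> period 1; Physics -> period 1; Compilers -> period 2; Networks -> period 4.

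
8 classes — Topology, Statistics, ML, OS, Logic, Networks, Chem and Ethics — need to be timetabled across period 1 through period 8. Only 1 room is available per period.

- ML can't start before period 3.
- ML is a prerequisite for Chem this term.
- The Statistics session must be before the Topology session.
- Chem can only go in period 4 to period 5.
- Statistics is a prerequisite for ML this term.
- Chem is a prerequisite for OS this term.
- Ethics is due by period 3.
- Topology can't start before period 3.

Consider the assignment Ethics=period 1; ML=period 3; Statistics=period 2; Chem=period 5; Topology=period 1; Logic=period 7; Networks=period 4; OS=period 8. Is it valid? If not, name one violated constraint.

Only 1 room is available per period — violated.
ML is a prerequisite for Chem this term — holds.
Chem can only go in period 4 to period 5 — holds.
Topology can't start before period 3 — violated.
The Statistics session must be before the Topology session — violated.
Chem is a prerequisite for OS this term — holds.
Statistics is a prerequisite for ML this term — holds.
ML can't start before period 3 — holds.
Ethics is due by period 3 — holds.

Invalid. Topology can't start before period 3.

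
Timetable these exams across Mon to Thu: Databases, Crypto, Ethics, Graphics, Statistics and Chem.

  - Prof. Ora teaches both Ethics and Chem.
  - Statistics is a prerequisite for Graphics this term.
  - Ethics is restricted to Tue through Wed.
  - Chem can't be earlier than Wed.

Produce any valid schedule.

Statistics=Mon; Ethics=Tue; Crypto=Mon; Chem=Wed; Databases=Mon; Graphics=Tue

Checking: Statistics(Mon) before Graphics(Tue); Ethics(Tue) != Chem(Wed); Ethics=Tue in [Tue,Wed]; Chem=Wed in [Wed,Thu].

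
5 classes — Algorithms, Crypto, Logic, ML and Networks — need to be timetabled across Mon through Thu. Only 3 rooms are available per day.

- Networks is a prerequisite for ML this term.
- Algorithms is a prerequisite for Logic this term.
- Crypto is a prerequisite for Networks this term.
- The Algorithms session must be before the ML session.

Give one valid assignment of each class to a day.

Crypto=Mon; Algorithms=Mon; ML=Wed; Logic=Tue; Networks=Tue

Checking: Networks(Tue) before ML(Wed); Crypto(Mon) before Networks(Tue); Algorithms(Mon) before ML(Wed); Algorithms(Mon) before Logic(Tue); max 2 per day (cap 3).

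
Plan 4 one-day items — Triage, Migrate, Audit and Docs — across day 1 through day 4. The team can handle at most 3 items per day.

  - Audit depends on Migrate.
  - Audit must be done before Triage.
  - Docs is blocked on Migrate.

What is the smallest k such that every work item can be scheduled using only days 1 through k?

3

The precedence chain requires at least 3 distinct days.
With at most 3 per day and 4 work items, at least 2 days are needed.
3 works (last occupied day: day 3): for example Triage -> day 3, Audit -> day 2, Migrate -> day 1, Docs -> day 2.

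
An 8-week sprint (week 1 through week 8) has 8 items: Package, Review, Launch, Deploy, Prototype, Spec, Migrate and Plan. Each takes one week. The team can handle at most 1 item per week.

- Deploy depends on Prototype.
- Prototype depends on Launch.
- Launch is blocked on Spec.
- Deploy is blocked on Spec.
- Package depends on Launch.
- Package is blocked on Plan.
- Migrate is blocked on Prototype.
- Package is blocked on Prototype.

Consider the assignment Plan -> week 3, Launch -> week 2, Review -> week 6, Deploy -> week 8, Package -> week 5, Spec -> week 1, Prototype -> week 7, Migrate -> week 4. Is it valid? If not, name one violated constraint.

Deploy depends on Prototype — holds.
Package is blocked on Prototype — violated.
Deploy is blocked on Spec — holds.
Package depends on Launch — holds.
The team can handle at most 1 item per week — holds.
Migrate is blocked on Prototype — violated.
Prototype depends on Launch — holds.
Launch is blocked on Spec — holds.
Package is blocked on Plan — holds.

Invalid. Migrate is blocked on Prototype.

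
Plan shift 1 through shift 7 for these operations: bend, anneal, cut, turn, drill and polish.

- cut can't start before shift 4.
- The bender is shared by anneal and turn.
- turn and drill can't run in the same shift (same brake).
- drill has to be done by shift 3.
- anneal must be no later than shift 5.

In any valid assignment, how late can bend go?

bend at shift 7 is achievable: bend -> shift 7; cut -> shift 4; drill -> shift 1; anneal -> shift 1; turn -> shift 2; polish -> shift 1.

shift 7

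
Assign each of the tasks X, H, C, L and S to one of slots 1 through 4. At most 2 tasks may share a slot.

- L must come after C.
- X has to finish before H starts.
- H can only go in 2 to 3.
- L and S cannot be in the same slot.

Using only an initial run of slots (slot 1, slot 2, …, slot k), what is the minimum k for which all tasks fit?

The precedence chain requires at least 2 distinct slots.
With at most 2 per slot and 5 tasks, at least 3 slots are needed.
3 works (last occupied slot: 3): for example S -> 3; X -> 1; L -> 2; H -> 2; C -> 1.

3 slots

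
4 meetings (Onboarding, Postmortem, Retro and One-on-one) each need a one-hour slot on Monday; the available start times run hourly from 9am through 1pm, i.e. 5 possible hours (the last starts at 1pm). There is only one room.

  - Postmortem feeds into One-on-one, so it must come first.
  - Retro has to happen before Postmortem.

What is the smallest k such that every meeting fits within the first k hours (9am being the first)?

4 hours

The precedence chain requires at least 3 distinct hours.
With at most 1 per hour and 4 meetings, at least 4 hours are needed.
4 works (last occupied hour: 12pm): for example Retro=9am; One-on-one=11am; Postmortem=10am; Onboarding=12pm.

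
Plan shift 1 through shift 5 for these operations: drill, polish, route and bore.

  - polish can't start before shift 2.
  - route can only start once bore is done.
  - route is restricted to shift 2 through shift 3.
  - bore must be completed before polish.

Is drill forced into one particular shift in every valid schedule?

drill can be shift 1 (e.g. drill in shift 1; bore in shift 1; route in shift 2; polish in shift 2) or shift 2 (e.g. bore -> shift 1; route -> shift 2; polish -> shift 2; drill -> shift 2).

No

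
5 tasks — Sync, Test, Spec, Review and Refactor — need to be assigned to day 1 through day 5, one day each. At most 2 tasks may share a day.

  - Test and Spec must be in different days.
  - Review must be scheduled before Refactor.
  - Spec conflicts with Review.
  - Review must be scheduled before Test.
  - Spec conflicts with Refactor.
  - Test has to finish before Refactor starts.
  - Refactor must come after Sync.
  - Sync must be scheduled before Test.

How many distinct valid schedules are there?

40

Splitting on Sync: it can be day 1 (20), day 2 (14), day 3 (6). Listing each branch's schedules as (Test, Spec, Review, Refactor) by day number:
Sync=day 1: (2,3,1,4) (2,3,1,5) (2,4,1,3) (2,4,1,5) (2,5,1,3) (2,5,1,4) (3,1,2,4) (3,1,2,5) (3,2,1,4) (3,2,1,5) (3,4,1,5) (3,4,2,5) (3,5,1,4) (3,5,2,4) (4,1,2,5) (4,1,3,5) (4,2,1,5) (4,2,3,5) (4,3,1,5) (4,3,2,5) — 20.
Sync=day 2: (3,1,2,4) (3,1,2,5) (3,2,1,4) (3,2,1,5) (3,4,1,5) (3,4,2,5) (3,5,1,4) (3,5,2,4) (4,1,2,5) (4,1,3,5) (4,2,1,5) (4,2,3,5) (4,3,1,5) (4,3,2,5) — 14.
Sync=day 3: (4,1,2,5) (4,1,3,5) (4,2,1,5) (4,2,3,5) (4,3,1,5) (4,3,2,5) — 6.
Summing: 20 + 14 + 6 = 40.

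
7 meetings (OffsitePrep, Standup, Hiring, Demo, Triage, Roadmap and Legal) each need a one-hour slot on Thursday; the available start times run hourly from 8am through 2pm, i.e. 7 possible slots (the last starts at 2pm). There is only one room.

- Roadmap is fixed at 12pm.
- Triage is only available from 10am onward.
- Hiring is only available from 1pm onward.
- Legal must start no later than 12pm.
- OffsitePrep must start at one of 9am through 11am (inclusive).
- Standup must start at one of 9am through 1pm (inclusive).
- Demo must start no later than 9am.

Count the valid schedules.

Splitting on OffsitePrep: it can be 9am (6), 10am (8), 11am (8). Listing each branch's schedules as (Standup, Hiring, Demo, Triage, Roadmap, Legal):
OffsitePrep=9am: (10am,1pm,8am,2pm,12pm,11am) (10am,2pm,8am,1pm,12pm,11am) (11am,1pm,8am,2pm,12pm,10am) (11am,2pm,8am,1pm,12pm,10am) (1pm,2pm,8am,10am,12pm,11am) (1pm,2pm,8am,11am,12pm,10am) — 6.
OffsitePrep=10am: (9am,1pm,8am,2pm,12pm,11am) (9am,2pm,8am,1pm,12pm,11am) (11am,1pm,8am,2pm,12pm,9am) (11am,1pm,9am,2pm,12pm,8am) (11am,2pm,8am,1pm,12pm,9am) (11am,2pm,9am,1pm,12pm,8am) (1pm,2pm,8am,11am,12pm,9am) (1pm,2pm,9am,11am,12pm,8am) — 8.
OffsitePrep=11am: (9am,1pm,8am,2pm,12pm,10am) (9am,2pm,8am,1pm,12pm,10am) (10am,1pm,8am,2pm,12pm,9am) (10am,1pm,9am,2pm,12pm,8am) (10am,2pm,8am,1pm,12pm,9am) (10am,2pm,9am,1pm,12pm,8am) (1pm,2pm,8am,10am,12pm,9am) (1pm,2pm,9am,10am,12pm,8am) — 8.
Summing: 6 + 8 + 8 = 22.

22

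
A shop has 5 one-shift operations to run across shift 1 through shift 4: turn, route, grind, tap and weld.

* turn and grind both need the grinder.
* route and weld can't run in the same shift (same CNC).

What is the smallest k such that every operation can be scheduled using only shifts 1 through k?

2 shifts

Could 1 shift be enough, i.e. nothing placed later than shift 1? No: grind can't share with turn (shift 1) → nothing is left.
So 1 shift is not enough.
2 works (last occupied shift: shift 2): for example turn in shift 1; route in shift 1; weld in shift 2; grind in shift 2; tap in shift 1.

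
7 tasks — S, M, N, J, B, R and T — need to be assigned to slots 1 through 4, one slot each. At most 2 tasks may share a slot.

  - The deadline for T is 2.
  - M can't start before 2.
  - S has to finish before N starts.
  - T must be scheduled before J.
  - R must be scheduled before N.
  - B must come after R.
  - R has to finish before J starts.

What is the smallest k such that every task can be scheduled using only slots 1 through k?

The precedence chain requires at least 2 distinct slots.
With at most 2 per slot and 7 tasks, at least 4 slots are needed.
4 works (last occupied slot: 4): for example B in 4, T in 1, N in 3, R in 1, J in 3, S in 2, M in 2.

4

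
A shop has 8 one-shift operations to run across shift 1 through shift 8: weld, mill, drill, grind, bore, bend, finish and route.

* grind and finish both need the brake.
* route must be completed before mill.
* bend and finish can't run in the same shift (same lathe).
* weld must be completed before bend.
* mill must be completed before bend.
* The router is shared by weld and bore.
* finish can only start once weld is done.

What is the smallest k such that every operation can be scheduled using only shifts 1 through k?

The precedence chain requires at least 3 distinct shifts.
3 works (last occupied shift: shift 3): for example grind -> shift 1, mill -> shift 2, weld -> shift 1, route -> shift 1, drill -> shift 1, bore -> shift 2, bend -> shift 3, finish -> shift 2.

3 shifts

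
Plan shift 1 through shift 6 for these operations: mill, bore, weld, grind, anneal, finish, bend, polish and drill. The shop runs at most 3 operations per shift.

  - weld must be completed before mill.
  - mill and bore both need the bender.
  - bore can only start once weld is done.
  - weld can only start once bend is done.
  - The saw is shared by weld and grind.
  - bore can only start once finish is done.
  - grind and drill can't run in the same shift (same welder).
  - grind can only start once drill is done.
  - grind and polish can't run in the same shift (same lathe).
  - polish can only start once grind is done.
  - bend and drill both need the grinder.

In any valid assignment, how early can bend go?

Downstream work caps bend at shift 4.
bend at shift 1 is achievable: drill=shift 2, weld=shift 2, finish=shift 1, bore=shift 3, grind=shift 3, anneal=shift 1, bend=shift 1, mill=shift 4, polish=shift 4.

shift 1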